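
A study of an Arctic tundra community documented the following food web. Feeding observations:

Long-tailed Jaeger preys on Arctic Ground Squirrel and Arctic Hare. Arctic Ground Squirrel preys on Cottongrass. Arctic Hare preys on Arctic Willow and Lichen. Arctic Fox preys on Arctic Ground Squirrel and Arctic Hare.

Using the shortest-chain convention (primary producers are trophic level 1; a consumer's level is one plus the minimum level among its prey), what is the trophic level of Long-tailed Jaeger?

Trophic level 3

Lichen is a producer → level 1.
Arctic Hare eats Lichen → level 2.
Long-tailed Jaeger eats Arctic Hare → level 3.
No prey of Long-tailed Jaeger is below level 2, so 3 is the minimum.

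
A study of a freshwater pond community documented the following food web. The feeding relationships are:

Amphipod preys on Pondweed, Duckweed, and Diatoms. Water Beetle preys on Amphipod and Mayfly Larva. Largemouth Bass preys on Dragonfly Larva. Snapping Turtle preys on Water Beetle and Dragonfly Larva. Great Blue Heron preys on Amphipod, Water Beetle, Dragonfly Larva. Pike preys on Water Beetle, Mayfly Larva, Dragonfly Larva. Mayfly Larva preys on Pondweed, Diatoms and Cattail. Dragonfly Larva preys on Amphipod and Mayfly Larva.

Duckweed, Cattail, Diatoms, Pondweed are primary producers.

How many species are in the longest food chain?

One longest chain: Cattail → Mayfly Larva → Dragonfly Larva → Snapping Turtle.
It has 4 species and 3 links.

4 species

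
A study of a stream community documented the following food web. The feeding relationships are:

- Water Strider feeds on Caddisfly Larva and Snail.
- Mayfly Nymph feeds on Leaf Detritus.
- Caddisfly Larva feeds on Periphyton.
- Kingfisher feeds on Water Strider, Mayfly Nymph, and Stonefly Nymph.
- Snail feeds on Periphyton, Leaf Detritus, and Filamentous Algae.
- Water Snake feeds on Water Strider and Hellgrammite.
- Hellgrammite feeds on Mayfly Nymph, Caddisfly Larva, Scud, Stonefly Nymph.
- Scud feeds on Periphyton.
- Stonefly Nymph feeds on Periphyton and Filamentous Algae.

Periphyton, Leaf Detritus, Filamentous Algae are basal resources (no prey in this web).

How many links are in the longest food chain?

3 links

One longest chain: Periphyton → Caddisfly Larva → Water Strider → Kingfisher.
It has 4 species and 3 links.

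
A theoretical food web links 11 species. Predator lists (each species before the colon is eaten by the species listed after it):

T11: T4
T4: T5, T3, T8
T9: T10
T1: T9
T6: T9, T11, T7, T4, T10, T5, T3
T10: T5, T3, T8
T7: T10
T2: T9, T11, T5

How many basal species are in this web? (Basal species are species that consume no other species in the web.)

3

Basal species (no prey listed): T2, T6, T1.
Count: 3.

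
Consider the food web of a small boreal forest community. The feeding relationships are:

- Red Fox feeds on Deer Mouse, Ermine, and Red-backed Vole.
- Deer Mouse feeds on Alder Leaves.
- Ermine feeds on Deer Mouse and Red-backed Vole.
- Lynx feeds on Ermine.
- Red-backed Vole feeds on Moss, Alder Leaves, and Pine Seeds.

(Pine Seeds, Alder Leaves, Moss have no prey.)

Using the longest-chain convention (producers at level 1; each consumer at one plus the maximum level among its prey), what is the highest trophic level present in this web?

Producers (level 1): Pine Seeds, Alder Leaves, Moss.
Pine Seeds → Red-backed Vole → Ermine → Lynx gives Lynx level 4.
No species has a prey at level 4, so no species reaches level 5.

4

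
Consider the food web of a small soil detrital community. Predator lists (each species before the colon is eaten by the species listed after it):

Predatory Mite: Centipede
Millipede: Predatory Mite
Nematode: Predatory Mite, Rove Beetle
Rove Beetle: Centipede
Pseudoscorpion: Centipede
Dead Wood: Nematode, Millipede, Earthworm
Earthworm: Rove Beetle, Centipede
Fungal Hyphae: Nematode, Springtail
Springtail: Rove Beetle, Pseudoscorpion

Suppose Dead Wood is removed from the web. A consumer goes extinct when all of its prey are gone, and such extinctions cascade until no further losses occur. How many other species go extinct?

Remove Dead Wood.
Round 1: Millipede (all prey gone), Earthworm (all prey gone) → extinct.
No further losses. Total secondary extinctions: 2.

2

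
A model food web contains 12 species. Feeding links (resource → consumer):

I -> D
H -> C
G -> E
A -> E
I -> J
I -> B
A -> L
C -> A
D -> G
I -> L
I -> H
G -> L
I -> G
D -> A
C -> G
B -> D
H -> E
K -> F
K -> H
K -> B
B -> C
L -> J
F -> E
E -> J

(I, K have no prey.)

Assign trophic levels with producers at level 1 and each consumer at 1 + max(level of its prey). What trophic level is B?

I is a producer → level 1.
B eats I (level 1); other prey at levels: K 1 → level 2.

Trophic level 2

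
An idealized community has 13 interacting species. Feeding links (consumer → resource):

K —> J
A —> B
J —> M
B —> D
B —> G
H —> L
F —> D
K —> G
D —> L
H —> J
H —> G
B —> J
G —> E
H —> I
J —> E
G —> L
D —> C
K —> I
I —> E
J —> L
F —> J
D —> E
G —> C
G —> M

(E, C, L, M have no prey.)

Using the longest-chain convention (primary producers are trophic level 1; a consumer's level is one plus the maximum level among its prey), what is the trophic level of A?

Trophic level 4

E is a producer → level 1.
D eats E (level 1); other prey at levels: C 1, L 1 → level 2.
B eats D (level 2); other prey at levels: J 2, G 2 → level 3.
A eats B → level 4.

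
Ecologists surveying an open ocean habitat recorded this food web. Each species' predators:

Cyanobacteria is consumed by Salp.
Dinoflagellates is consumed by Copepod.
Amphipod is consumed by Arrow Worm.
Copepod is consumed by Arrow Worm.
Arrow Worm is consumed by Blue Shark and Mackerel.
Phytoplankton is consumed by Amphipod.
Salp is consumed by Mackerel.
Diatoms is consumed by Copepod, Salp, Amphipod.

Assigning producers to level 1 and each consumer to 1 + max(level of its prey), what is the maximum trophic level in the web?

4

Producers (level 1): Diatoms, Cyanobacteria, Phytoplankton, Dinoflagellates.
Diatoms → Copepod → Arrow Worm → Mackerel gives Mackerel level 4.
No species has a prey at level 4, so no species reaches level 5.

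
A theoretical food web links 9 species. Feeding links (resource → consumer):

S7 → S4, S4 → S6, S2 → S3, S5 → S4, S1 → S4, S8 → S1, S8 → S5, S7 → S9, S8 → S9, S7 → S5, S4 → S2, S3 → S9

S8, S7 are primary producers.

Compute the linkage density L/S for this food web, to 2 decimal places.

L/S = 1.33

There are L = 12 links among S = 9 species.
L/S = 12/9 = 1.3333 ≈ 1.33.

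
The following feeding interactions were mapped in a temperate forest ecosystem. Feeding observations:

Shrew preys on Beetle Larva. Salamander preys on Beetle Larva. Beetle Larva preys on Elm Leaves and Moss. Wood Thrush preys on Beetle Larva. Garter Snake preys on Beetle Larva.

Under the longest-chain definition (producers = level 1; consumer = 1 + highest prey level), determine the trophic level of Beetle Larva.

Elm Leaves is a producer → level 1.
Beetle Larva eats Elm Leaves (level 1); other prey at levels: Moss 1 → level 2.

Trophic level 2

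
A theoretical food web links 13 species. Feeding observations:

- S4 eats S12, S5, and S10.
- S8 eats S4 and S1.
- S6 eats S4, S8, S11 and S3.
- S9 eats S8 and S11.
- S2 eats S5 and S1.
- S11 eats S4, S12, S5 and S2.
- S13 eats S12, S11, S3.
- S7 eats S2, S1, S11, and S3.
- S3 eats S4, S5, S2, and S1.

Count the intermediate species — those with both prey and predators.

5

Intermediate species (has both prey and predators): S2, S4, S11, S3, S8.
Count: 5.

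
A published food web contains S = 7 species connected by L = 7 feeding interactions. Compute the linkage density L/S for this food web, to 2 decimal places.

There are L = 7 links among S = 7 species.
L/S = 7/7 = 1.0000 ≈ 1.00.

L/S = 1.00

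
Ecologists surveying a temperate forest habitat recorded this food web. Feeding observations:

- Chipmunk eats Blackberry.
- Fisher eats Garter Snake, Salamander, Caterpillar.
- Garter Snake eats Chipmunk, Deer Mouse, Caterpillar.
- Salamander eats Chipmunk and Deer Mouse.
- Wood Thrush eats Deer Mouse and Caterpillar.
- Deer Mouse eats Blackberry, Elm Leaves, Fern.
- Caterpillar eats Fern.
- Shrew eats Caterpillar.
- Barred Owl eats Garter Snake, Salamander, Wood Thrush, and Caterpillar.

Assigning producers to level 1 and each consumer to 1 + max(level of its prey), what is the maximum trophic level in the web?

Producers (level 1): Fern, Blackberry, Elm Leaves.
Fern → Deer Mouse → Wood Thrush → Barred Owl gives Barred Owl level 4.
No species has a prey at level 4, so no species reaches level 5.

4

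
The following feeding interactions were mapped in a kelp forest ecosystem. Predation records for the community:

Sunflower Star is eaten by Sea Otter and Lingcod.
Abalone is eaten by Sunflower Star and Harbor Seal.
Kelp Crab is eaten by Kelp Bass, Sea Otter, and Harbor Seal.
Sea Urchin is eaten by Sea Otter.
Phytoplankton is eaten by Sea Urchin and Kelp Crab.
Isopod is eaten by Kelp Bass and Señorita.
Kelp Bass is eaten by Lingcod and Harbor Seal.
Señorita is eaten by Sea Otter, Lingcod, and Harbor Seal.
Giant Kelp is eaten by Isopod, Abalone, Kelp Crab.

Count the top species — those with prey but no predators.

3

Top species (has prey, but nothing eats it): Harbor Seal, Sea Otter, Lingcod.
Count: 3.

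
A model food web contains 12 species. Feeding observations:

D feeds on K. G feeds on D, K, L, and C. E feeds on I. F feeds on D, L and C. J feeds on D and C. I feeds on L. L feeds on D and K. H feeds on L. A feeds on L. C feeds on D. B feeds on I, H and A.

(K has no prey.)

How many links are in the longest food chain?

4 links

One longest chain: K → D → L → I → B.
It has 5 species and 4 links.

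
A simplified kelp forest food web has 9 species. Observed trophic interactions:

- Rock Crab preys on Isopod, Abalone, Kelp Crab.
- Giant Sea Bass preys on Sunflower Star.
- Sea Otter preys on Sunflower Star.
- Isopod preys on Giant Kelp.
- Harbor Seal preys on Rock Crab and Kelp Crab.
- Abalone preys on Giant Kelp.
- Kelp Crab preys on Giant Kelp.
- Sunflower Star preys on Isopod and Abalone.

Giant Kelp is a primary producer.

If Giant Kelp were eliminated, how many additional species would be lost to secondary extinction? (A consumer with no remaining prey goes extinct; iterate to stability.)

Remove Giant Kelp.
Round 1: Kelp Crab (all prey gone), Isopod (all prey gone), Abalone (all prey gone) → extinct.
Round 2: Rock Crab (all prey gone), Sunflower Star (all prey gone) → extinct.
Round 3: Giant Sea Bass (all prey gone), Sea Otter (all prey gone), Harbor Seal (all prey gone) → extinct.
No further losses. Total secondary extinctions: 8.

8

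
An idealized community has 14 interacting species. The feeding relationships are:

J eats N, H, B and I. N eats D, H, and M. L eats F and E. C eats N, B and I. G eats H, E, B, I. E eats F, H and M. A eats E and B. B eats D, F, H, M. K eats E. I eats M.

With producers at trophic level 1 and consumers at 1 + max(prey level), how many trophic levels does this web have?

3

Producers (level 1): F, H, M, D.
M → I → G gives G level 3.
No species has a prey at level 3, so no species reaches level 4.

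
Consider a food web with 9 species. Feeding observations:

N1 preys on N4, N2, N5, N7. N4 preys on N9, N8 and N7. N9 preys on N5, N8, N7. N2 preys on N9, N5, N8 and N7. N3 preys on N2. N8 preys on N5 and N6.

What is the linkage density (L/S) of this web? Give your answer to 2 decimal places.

There are L = 17 links among S = 9 species.
L/S = 17/9 = 1.8889 ≈ 1.89.

L/S = 1.89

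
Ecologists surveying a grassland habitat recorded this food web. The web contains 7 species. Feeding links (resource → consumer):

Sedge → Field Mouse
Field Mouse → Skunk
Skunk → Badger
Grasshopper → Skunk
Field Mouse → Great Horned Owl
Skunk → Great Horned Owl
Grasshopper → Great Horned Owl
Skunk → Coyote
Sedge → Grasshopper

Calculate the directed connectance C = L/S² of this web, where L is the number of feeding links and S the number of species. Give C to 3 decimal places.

C = 0.184

The web has S = 7 species and L = 9 feeding links.
C = L / S² = 9 / 49 = 0.1837 ≈ 0.184.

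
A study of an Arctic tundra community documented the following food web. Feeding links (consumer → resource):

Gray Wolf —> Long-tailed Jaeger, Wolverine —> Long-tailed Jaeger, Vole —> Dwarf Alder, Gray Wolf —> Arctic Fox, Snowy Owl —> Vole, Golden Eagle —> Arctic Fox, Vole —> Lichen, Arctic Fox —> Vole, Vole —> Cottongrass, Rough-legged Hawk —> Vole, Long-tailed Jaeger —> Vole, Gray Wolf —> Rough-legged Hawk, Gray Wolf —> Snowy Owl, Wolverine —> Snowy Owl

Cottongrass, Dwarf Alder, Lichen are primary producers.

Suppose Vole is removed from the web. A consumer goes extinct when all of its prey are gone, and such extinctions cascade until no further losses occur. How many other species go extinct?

7

Remove Vole.
Round 1: Snowy Owl (all prey gone), Arctic Fox (all prey gone), Long-tailed Jaeger (all prey gone), Rough-legged Hawk (all prey gone) → extinct.
Round 2: Golden Eagle (all prey gone), Gray Wolf (all prey gone), Wolverine (all prey gone) → extinct.
No further losses. Total secondary extinctions: 7.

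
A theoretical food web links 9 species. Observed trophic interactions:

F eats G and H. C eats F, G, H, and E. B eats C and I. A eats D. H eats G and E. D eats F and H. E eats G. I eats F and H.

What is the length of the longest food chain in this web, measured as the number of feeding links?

One longest chain: G → E → H → F → D → A.
It has 6 species and 5 links.

5 links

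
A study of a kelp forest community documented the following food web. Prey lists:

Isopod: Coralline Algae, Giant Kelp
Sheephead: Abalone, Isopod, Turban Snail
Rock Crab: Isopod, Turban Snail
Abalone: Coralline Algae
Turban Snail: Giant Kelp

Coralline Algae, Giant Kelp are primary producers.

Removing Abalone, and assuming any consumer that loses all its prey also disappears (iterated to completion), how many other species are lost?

Remove Abalone.
Every predator of it retains at least one other prey: Sheephead still has Isopod, Turban Snail.
No consumer loses all prey, so no secondary extinctions occur.

0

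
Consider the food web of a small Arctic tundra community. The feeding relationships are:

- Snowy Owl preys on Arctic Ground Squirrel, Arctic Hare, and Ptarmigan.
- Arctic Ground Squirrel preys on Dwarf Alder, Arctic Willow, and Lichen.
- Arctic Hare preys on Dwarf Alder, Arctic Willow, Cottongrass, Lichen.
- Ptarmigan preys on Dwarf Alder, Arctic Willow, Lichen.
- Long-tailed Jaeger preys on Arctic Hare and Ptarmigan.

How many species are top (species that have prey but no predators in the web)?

2

Top species (has prey, but nothing eats it): Long-tailed Jaeger, Snowy Owl.
Count: 2.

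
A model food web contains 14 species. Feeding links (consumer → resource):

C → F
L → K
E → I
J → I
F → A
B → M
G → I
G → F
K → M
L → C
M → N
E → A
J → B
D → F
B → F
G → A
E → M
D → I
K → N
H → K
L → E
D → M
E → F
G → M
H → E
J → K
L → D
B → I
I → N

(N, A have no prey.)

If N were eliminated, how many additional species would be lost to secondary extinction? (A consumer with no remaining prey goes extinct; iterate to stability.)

3

Remove N.
Round 1: I (all prey gone), M (all prey gone) → extinct.
Round 2: K (all prey gone) → extinct.
No further losses. Total secondary extinctions: 3.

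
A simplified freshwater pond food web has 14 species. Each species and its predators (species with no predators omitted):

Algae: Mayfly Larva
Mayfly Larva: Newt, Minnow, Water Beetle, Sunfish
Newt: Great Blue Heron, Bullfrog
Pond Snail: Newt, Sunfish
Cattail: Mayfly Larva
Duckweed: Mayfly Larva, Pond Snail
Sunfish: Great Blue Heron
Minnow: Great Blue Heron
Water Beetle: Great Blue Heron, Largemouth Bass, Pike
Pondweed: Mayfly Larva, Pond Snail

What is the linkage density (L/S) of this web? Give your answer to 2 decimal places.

There are L = 19 links among S = 14 species.
L/S = 19/14 = 1.3571 ≈ 1.36.

L/S = 1.36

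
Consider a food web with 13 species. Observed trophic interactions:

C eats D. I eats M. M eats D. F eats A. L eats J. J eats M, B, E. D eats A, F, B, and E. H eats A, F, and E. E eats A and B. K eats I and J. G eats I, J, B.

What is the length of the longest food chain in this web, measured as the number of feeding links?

One longest chain: A → F → D → M → J → L.
It has 6 species and 5 links.

5 links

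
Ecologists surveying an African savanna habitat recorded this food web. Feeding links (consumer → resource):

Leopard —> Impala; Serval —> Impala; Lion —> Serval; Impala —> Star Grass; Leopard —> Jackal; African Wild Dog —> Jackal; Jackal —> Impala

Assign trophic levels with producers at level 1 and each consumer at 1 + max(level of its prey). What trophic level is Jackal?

Trophic level 3

Star Grass is a producer → level 1.
Impala eats Star Grass → level 2.
Jackal eats Impala → level 3.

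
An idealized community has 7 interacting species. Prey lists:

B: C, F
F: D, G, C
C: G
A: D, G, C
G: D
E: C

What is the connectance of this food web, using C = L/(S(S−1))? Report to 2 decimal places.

C = 0.26

The web has S = 7 species and L = 11 feeding links.
C = L / (S(S−1)) = 11 / 42 = 0.2619 ≈ 0.26.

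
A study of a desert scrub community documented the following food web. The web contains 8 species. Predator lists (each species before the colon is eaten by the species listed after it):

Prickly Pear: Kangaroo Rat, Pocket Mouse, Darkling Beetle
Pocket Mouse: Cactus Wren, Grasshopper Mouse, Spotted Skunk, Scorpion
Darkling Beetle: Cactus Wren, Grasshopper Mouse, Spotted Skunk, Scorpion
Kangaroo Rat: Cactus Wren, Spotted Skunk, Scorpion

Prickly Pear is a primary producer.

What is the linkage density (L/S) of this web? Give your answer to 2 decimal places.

L/S = 1.75

There are L = 14 links among S = 8 species.
L/S = 14/8 = 1.7500 ≈ 1.75.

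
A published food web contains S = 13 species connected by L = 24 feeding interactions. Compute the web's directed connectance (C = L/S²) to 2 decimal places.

C = 0.14

The web has S = 13 species and L = 24 feeding links.
C = L / S² = 24 / 169 = 0.1420 ≈ 0.14.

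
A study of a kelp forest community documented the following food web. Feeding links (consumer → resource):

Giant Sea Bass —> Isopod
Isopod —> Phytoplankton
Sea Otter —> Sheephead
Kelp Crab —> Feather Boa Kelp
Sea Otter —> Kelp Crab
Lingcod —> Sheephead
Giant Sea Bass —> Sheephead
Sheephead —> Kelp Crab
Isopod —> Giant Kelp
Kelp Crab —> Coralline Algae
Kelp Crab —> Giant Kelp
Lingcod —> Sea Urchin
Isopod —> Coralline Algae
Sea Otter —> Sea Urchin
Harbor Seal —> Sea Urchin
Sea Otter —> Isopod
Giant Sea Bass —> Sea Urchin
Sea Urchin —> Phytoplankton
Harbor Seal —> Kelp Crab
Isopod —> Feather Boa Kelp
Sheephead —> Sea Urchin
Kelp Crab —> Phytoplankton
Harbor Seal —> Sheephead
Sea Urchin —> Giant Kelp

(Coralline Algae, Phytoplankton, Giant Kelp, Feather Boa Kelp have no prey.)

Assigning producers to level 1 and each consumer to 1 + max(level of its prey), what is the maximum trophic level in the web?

Producers (level 1): Coralline Algae, Phytoplankton, Giant Kelp, Feather Boa Kelp.
Coralline Algae → Kelp Crab → Sheephead → Sea Otter gives Sea Otter level 4.
No species has a prey at level 4, so no species reaches level 5.

4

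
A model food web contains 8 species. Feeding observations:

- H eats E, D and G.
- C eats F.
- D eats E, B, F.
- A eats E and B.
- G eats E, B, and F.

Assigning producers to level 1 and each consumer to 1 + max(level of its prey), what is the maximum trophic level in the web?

3

Producers (level 1): F, E, B.
F → D → H gives H level 3.
No species has a prey at level 3, so no species reaches level 4.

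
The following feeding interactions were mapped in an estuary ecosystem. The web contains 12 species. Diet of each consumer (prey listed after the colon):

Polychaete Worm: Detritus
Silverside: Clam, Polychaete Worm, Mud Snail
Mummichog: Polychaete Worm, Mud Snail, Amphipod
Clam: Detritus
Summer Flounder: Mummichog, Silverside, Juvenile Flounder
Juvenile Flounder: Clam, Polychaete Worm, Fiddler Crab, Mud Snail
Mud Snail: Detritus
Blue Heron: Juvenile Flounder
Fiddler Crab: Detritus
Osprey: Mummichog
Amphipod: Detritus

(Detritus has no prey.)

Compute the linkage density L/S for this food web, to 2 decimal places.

L/S = 1.67

There are L = 20 links among S = 12 species.
L/S = 20/12 = 1.6667 ≈ 1.67.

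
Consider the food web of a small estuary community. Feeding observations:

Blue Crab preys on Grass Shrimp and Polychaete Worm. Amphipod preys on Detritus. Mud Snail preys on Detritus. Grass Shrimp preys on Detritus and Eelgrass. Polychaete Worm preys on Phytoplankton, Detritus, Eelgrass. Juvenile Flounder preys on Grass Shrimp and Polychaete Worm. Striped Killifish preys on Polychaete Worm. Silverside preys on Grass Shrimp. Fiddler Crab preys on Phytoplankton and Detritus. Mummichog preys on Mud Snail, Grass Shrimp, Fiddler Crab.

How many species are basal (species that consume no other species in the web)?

Basal species (no prey listed): Eelgrass, Phytoplankton, Detritus.
Count: 3.

3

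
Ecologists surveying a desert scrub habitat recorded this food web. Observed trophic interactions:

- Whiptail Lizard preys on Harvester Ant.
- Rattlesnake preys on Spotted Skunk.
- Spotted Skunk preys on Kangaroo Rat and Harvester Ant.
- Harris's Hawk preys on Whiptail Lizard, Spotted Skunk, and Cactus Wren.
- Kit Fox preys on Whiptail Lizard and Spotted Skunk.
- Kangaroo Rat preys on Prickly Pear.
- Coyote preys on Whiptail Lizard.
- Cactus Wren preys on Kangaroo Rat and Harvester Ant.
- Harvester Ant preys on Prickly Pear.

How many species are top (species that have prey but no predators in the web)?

Top species (has prey, but nothing eats it): Harris's Hawk, Coyote, Rattlesnake, Kit Fox.
Count: 4.

4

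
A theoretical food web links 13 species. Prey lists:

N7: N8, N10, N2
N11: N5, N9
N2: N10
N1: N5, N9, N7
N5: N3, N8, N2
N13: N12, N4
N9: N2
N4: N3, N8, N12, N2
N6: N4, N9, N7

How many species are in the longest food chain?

4 species

One longest chain: N10 → N2 → N5 → N11.
It has 4 species and 3 links.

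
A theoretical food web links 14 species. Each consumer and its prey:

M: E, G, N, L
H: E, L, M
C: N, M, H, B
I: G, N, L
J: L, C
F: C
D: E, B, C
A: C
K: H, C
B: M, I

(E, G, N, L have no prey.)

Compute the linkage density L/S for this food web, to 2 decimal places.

L/S = 1.79

There are L = 25 links among S = 14 species.
L/S = 25/14 = 1.7857 ≈ 1.79.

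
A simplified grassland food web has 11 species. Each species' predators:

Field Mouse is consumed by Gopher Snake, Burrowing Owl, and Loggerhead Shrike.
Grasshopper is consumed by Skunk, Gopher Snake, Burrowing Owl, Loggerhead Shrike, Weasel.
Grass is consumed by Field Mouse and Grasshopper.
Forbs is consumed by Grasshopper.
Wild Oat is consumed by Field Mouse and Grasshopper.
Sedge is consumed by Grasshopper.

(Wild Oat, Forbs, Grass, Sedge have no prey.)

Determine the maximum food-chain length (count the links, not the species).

2 links

One longest chain: Wild Oat → Grasshopper → Weasel.
It has 3 species and 2 links.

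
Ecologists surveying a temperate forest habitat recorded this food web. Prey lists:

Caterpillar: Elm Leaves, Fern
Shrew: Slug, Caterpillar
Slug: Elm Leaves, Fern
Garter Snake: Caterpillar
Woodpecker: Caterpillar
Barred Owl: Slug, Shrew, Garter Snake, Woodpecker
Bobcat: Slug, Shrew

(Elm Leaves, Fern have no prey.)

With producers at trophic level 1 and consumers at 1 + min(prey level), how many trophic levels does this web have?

Producers (level 1): Elm Leaves, Fern.
Following each consumer down to its lowest-level prey: Elm Leaves → Caterpillar → Woodpecker (levels 1 through 3).
All prey of Woodpecker (Caterpillar 2) are at level 2 or above, so Woodpecker is at level 1 + 2 = 3.
Every consumer has at least one prey at level 2 or below, so none exceeds level 3.

3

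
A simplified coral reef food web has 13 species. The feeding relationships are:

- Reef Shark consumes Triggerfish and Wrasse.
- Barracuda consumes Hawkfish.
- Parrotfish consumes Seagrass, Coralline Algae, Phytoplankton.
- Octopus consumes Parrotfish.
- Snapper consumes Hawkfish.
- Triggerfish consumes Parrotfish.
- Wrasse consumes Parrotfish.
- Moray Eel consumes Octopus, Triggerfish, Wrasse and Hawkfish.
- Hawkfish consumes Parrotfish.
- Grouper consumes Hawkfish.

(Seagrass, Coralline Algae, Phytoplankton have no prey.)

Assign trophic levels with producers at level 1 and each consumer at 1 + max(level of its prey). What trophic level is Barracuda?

Seagrass is a producer → level 1.
Parrotfish eats Seagrass (level 1); other prey at levels: Coralline Algae 1, Phytoplankton 1 → level 2.
Hawkfish eats Parrotfish → level 3.
Barracuda eats Hawkfish → level 4.

Trophic level 4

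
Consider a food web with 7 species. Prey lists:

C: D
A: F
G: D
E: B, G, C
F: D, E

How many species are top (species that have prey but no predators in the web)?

Top species (has prey, but nothing eats it): A.
Count: 1.

1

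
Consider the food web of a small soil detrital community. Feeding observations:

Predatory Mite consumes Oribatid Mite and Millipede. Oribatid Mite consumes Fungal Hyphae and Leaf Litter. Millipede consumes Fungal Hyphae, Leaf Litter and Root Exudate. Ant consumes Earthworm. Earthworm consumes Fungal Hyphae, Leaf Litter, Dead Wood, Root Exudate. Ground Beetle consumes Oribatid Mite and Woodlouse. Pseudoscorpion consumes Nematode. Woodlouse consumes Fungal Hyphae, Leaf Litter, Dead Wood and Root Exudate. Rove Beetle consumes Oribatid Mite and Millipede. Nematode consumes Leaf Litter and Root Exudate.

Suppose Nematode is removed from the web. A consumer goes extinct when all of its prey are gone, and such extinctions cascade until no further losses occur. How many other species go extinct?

Remove Nematode.
Round 1: Pseudoscorpion (all prey gone) → extinct.
No further losses. Total secondary extinctions: 1.

1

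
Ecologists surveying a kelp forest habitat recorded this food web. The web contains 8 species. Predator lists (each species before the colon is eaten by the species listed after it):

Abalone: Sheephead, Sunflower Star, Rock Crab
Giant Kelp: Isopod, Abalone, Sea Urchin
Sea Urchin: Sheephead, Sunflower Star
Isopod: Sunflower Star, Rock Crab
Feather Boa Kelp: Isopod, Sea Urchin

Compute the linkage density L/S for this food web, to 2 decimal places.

L/S = 1.50

There are L = 12 links among S = 8 species.
L/S = 12/8 = 1.5000 ≈ 1.50.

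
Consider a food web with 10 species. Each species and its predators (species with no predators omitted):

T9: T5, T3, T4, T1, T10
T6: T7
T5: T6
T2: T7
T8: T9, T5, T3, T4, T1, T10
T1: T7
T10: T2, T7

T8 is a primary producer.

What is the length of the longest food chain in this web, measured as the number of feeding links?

4 links

One longest chain: T8 → T9 → T10 → T2 → T7.
It has 5 species and 4 links.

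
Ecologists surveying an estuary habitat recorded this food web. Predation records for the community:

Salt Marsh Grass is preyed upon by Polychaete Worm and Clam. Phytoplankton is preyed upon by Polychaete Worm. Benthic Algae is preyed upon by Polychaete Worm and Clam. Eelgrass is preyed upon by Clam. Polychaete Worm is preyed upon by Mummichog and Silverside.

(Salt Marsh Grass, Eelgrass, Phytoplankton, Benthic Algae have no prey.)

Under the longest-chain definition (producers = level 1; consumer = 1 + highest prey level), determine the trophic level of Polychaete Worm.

Trophic level 2

Salt Marsh Grass is a producer → level 1.
Polychaete Worm eats Salt Marsh Grass (level 1); other prey at levels: Phytoplankton 1, Benthic Algae 1 → level 2.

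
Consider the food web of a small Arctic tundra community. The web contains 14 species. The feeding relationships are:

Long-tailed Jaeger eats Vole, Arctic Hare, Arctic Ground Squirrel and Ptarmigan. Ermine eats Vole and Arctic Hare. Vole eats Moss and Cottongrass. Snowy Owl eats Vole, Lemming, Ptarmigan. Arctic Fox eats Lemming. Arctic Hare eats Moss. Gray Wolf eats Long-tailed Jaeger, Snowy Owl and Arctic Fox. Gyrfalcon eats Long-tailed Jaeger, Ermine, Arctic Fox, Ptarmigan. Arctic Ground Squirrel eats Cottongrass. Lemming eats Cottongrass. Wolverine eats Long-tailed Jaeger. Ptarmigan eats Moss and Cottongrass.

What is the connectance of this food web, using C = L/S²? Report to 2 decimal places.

C = 0.13

The web has S = 14 species and L = 25 feeding links.
C = L / S² = 25 / 196 = 0.1276 ≈ 0.13.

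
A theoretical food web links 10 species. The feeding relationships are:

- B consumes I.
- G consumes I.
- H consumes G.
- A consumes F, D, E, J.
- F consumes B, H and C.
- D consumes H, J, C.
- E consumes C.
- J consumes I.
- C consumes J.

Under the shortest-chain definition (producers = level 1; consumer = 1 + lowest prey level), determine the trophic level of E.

I is a producer → level 1.
J eats I → level 2.
C eats J → level 3.
E eats C → level 4.
No prey of E is below level 3, so 4 is the minimum.

Trophic level 4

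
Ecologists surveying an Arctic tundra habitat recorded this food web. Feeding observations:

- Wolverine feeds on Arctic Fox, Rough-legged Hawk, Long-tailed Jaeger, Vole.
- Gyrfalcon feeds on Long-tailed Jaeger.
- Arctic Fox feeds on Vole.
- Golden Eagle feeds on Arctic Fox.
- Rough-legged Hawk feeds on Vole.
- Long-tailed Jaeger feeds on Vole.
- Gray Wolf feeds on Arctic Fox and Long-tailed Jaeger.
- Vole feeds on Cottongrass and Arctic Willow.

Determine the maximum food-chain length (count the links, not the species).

3 links

One longest chain: Arctic Willow → Vole → Arctic Fox → Golden Eagle.
It has 4 species and 3 links.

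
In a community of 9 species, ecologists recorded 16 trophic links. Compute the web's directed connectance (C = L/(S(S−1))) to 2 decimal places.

C = 0.22

The web has S = 9 species and L = 16 feeding links.
C = L / (S(S−1)) = 16 / 72 = 0.2222 ≈ 0.22.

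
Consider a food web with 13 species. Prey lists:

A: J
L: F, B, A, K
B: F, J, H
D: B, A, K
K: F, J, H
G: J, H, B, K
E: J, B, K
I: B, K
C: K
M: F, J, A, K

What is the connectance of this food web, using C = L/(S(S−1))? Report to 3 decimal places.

C = 0.179

The web has S = 13 species and L = 28 feeding links.
C = L / (S(S−1)) = 28 / 156 = 0.1795 ≈ 0.179.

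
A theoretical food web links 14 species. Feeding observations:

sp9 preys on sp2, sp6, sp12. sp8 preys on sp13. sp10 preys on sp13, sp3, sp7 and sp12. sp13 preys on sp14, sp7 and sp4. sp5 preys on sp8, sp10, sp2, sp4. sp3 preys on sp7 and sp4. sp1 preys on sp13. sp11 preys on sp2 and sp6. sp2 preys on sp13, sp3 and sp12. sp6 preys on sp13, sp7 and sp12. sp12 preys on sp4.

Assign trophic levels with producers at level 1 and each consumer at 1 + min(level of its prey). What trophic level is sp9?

Trophic level 3

sp7 is a producer → level 1.
sp6 eats sp7 → level 2.
sp9 eats sp6 → level 3.
No prey of sp9 is below level 2, so 3 is the minimum.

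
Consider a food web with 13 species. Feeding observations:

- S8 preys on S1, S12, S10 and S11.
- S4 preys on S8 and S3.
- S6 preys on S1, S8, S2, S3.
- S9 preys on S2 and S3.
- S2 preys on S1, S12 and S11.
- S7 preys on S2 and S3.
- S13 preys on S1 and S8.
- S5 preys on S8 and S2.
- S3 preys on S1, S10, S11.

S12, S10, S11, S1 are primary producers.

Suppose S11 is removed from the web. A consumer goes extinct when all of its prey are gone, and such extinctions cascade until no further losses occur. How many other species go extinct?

0

Remove S11.
Every predator of it retains at least one other prey: S2 still has S12, S1; S3 still has S10, S1; S8 still has S12, S10, S1.
No consumer loses all prey, so no secondary extinctions occur.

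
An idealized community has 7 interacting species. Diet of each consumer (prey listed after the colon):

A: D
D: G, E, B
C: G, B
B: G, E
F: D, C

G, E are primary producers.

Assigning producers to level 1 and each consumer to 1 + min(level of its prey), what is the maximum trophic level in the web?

Producers (level 1): G, E.
Following each consumer down to its lowest-level prey: G → D → A (levels 1 through 3).
All prey of A (D 2) are at level 2 or above, so A is at level 1 + 2 = 3.
Every consumer has at least one prey at level 2 or below, so none exceeds level 3.

3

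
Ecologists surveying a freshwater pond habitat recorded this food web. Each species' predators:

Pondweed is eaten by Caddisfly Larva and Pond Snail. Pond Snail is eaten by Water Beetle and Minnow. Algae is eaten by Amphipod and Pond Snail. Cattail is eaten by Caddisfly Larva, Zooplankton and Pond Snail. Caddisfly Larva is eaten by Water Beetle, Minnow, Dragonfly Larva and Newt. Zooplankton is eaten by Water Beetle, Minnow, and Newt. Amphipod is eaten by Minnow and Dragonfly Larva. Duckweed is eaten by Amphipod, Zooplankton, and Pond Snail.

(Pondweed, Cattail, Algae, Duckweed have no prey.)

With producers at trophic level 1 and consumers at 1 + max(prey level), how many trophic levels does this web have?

Producers (level 1): Pondweed, Cattail, Algae, Duckweed.
Pondweed → Caddisfly Larva → Dragonfly Larva gives Dragonfly Larva level 3.
No species has a prey at level 3, so no species reaches level 4.

3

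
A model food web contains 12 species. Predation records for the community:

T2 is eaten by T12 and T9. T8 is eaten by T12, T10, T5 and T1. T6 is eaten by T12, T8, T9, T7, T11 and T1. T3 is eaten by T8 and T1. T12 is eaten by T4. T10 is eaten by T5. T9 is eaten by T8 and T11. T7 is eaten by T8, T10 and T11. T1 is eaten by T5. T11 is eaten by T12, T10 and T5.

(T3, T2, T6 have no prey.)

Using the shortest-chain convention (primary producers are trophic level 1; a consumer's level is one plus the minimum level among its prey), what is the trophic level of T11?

Trophic level 2

T6 is a producer → level 1.
T11 eats T6 → level 2.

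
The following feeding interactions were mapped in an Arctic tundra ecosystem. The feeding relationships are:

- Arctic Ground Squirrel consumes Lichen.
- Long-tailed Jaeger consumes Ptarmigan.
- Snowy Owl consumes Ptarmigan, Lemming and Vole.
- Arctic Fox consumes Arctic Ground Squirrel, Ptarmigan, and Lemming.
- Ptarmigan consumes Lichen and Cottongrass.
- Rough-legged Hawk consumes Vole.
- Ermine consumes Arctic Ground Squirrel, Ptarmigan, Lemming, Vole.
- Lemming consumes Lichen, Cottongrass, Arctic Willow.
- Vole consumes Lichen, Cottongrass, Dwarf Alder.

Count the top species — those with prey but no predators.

5

Top species (has prey, but nothing eats it): Long-tailed Jaeger, Snowy Owl, Arctic Fox, Ermine, Rough-legged Hawk.
Count: 5.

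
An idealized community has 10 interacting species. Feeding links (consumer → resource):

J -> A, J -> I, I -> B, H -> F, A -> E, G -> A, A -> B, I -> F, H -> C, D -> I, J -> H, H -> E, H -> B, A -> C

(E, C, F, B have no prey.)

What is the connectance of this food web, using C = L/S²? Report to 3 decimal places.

The web has S = 10 species and L = 14 feeding links.
C = L / S² = 14 / 100 = 0.1400 ≈ 0.140.

C = 0.140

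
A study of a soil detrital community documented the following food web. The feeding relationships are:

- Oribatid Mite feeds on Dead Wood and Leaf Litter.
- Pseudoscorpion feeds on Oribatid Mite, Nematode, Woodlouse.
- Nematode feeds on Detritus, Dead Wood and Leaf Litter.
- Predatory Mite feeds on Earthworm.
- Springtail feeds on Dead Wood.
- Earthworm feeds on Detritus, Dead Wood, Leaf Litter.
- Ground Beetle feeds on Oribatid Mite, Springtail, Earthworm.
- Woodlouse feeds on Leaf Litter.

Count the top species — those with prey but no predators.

Top species (has prey, but nothing eats it): Ground Beetle, Pseudoscorpion, Predatory Mite.
Count: 3.

3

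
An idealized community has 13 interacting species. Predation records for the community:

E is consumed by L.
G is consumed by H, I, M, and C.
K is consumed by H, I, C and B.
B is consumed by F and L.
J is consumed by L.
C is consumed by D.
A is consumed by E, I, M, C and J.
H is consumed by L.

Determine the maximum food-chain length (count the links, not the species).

One longest chain: K → B → F.
It has 3 species and 2 links.

2 links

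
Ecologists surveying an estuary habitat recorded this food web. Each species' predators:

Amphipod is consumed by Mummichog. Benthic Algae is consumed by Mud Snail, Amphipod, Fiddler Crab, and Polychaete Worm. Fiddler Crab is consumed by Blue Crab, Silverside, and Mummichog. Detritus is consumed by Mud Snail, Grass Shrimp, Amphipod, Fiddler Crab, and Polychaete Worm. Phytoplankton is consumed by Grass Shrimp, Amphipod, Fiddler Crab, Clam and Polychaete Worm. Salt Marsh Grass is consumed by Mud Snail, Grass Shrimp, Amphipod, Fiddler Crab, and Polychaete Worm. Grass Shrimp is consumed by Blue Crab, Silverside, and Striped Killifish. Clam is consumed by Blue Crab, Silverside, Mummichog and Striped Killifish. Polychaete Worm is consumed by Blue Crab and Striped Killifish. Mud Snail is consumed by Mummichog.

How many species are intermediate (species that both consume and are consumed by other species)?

6

Intermediate species (has both prey and predators): Amphipod, Grass Shrimp, Fiddler Crab, Polychaete Worm, Mud Snail, Clam.
Count: 6.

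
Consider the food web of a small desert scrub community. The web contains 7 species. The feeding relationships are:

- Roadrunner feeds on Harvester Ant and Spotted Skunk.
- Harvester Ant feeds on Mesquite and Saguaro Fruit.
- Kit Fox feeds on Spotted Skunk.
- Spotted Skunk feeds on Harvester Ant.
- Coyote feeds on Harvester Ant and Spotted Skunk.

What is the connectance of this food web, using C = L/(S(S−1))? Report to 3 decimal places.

C = 0.190

The web has S = 7 species and L = 8 feeding links.
C = L / (S(S−1)) = 8 / 42 = 0.1905 ≈ 0.190.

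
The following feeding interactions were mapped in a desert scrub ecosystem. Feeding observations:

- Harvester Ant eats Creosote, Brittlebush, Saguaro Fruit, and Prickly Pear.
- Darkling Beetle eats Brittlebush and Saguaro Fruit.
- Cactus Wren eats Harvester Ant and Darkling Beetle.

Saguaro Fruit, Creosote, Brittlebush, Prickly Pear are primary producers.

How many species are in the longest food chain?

3 species

One longest chain: Saguaro Fruit → Harvester Ant → Cactus Wren.
It has 3 species and 2 links.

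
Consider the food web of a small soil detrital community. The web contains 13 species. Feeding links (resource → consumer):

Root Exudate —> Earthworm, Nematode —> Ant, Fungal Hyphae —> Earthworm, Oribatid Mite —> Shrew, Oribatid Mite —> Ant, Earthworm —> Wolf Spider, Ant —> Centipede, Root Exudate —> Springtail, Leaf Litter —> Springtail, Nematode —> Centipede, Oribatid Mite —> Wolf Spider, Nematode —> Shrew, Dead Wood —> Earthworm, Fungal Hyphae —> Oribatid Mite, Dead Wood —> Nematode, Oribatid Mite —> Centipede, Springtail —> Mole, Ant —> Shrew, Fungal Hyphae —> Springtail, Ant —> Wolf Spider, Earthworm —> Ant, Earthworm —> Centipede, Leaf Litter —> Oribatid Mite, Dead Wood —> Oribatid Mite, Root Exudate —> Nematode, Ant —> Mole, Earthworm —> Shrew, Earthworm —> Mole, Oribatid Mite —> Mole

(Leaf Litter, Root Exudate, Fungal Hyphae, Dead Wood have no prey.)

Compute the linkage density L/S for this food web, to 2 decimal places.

There are L = 29 links among S = 13 species.
L/S = 29/13 = 2.2308 ≈ 2.23.

L/S = 2.23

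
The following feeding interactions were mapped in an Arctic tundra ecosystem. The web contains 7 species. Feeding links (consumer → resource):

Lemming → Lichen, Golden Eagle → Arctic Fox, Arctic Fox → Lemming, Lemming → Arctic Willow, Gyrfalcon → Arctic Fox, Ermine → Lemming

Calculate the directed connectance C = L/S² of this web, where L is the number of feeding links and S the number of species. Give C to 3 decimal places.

The web has S = 7 species and L = 6 feeding links.
C = L / S² = 6 / 49 = 0.1224 ≈ 0.122.

C = 0.122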